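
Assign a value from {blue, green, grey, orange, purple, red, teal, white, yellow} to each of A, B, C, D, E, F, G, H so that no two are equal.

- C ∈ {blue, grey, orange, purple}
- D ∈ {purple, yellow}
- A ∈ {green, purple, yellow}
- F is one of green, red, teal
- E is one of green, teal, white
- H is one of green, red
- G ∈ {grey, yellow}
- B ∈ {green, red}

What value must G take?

grey

The 2 variables B and H are confined to {green, red}, which locks those values in; drop them from A, E, F.
F's domain is down to {teal}, so F = teal. So E can't be teal.
E must be white (only option left).
The 2 variables A and D are confined to {purple, yellow}, which locks those values in; drop them from C, G.
So G = grey.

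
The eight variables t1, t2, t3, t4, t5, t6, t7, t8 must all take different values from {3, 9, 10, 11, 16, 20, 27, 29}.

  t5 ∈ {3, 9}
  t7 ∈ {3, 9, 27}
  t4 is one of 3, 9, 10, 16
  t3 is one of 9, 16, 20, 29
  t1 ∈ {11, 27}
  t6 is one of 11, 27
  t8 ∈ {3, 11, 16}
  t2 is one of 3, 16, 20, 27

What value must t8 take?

The 8 variables draw from only 8 values {3, 9, 10, 11, 16, 20, 27, 29}, so each is used; only t4 can be 10, hence t4 = 10.
The 7 still-open variables together cover exactly {3, 9, 11, 16, 20, 27, 29} — 7 values for 7 variables — and 29 appears only in t3's list, so t3 = 29.
Among the 6 still-open variables, 20 fits only t2 (and all 6 values in {3, 9, 11, 16, 20, 27} must be used), so t2 = 20.
Among the 5 still-open variables, 16 fits only t8 (and all 5 values in {3, 9, 11, 16, 27} must be used), so t8 = 16.

16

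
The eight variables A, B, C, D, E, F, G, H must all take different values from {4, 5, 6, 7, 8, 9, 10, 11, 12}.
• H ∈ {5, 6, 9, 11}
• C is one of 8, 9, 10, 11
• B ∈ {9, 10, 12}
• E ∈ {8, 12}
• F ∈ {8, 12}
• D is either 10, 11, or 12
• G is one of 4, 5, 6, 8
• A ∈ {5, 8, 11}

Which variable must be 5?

A

The 8 variables draw from only 8 values {4, 5, 6, 8, 9, 10, 11, 12}, so each is used; only G can be 4, hence G = 4.
The 7 still-open variables draw from only 7 values {5, 6, 8, 9, 10, 11, 12}, so each is used; only H can be 6, hence H = 6.
Among the 6 still-open variables, 5 fits only A (and all 6 values in {5, 8, 9, 10, 11, 12} must be used), so A = 5.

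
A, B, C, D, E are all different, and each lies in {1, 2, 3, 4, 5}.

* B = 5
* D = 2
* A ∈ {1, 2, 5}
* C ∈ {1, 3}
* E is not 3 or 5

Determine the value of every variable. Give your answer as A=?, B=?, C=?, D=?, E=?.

B must be 5 (only option left). Eliminate 5 elsewhere: A.
D's domain is down to {2}, so D = 2. So A, E can't be 2.
A has just one choice, so A = 1. Remove 1 from C, E.
C must be 3 (only option left).
That leaves E = 4.

A=1, B=5, C=3, D=2, E=4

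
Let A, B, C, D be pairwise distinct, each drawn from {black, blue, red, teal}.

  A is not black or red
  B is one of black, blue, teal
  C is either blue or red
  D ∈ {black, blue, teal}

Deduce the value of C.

red

The 4 variables draw from only 4 values {black, blue, red, teal}, so each is used; only C can be red, hence C = red.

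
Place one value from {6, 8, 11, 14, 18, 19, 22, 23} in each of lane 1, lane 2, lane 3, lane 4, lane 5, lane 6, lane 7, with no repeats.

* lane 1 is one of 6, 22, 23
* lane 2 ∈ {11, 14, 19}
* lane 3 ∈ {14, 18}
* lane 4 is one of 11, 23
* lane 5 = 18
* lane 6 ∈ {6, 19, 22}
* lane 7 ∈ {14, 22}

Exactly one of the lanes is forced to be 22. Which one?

lane 5 must be 18 (only option left). Remove 18 from lane 3.
lane 3 has just one choice, so lane 3 = 14. Remove 14 from lane 2, lane 7.
So 22 goes to lane 7.

lane 7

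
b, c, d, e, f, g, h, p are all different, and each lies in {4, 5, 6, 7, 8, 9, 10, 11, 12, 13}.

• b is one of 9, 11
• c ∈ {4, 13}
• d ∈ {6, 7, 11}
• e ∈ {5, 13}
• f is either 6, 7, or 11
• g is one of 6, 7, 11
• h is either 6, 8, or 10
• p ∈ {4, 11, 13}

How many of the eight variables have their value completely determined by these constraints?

d, f, g share exactly the 3 values {6, 7, 11}; by pigeonhole those values go to them, so strike 6, 7, 11 from b, h, p.
b's domain is down to {9}, so b = 9.
c and p between them cover only {4, 13} — a naked pair. Remove those values from e.
e must be 5 (only option left).
Determined: b=9, e=5. The other variables each still have more than one consistent value. That makes 2.

2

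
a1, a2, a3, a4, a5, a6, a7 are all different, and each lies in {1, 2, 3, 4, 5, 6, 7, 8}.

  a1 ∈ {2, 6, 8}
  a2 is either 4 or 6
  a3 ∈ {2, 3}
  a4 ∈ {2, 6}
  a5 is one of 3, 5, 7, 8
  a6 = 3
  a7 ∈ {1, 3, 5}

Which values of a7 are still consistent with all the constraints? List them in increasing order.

a6 must be 3 (only option left). Strike 3 from a3, a5, a7.
That leaves a3 = 2. Remove 2 from a1, a4.
a4 has just one choice, so a4 = 6. Strike 6 from a1, a2.
a1's domain is down to {8}, so a1 = 8. Eliminate 8 elsewhere: a5.
a2 must be 4 (only option left).
No further eliminations apply; a7 can still be any of 1, 5.

1, 5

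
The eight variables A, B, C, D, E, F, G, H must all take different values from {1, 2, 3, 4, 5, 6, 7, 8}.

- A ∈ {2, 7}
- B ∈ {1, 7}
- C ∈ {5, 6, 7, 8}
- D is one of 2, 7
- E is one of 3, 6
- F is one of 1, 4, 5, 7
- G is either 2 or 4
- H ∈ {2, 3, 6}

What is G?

Among the 8 variables, 8 fits only C (and all 8 values in {1, 2, 3, 4, 5, 6, 7, 8} must be used), so C = 8.
Among the 7 still-open variables, 5 fits only F (and all 7 values in {1, 2, 3, 4, 5, 6, 7} must be used), so F = 5.
The 6 still-open variables together cover exactly {1, 2, 3, 4, 6, 7} — 6 values for 6 variables — and 1 appears only in B's list, so B = 1.
The 5 still-open variables draw from only 5 values {2, 3, 4, 6, 7}, so each is used; only G can be 4, hence G = 4.

4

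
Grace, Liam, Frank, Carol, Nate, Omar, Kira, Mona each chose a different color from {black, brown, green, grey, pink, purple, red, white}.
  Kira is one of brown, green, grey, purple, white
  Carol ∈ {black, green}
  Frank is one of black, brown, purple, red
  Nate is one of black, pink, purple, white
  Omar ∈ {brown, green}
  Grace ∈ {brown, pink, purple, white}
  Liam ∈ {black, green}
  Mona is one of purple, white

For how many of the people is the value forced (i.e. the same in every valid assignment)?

The 8 variables together cover exactly {black, brown, green, grey, pink, purple, red, white} — 8 values for 8 variables — and grey appears only in Kira's list, so Kira = grey.
Among the 7 still-open variables, red fits only Frank (and all 7 values in {black, brown, green, pink, purple, red, white} must be used), so Frank = red.
Liam and Carol between them cover only {black, green} — a naked pair. Remove those values from Nate, Omar.
Omar has just one choice, so Omar = brown. So Grace can't be brown.
Determined: Frank=red, Omar=brown, Kira=grey. The other people each still have more than one consistent value. That makes 3.

3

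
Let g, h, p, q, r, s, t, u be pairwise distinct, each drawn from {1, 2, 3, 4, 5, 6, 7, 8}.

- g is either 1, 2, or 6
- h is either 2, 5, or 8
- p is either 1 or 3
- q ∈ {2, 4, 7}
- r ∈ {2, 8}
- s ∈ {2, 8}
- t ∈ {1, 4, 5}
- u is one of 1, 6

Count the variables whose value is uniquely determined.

The 8 variables draw from only 8 values {1, 2, 3, 4, 5, 6, 7, 8}, so each is used; only p can be 3, hence p = 3.
Among the 7 still-open variables, 7 fits only q (and all 7 values in {1, 2, 4, 5, 6, 7, 8} must be used), so q = 7.
The 6 still-open variables draw from only 6 values {1, 2, 4, 5, 6, 8}, so each is used; only t can be 4, hence t = 4.
The 5 still-open variables draw from only 5 values {1, 2, 5, 6, 8}, so each is used; only h can be 5, hence h = 5.
r and s share exactly the 2 values {2, 8}; by pigeonhole those values go to them, so strike 2, 8 from g.
Determined: h=5, p=3, q=7, t=4. The other variables each still have more than one consistent value. That makes 4.

4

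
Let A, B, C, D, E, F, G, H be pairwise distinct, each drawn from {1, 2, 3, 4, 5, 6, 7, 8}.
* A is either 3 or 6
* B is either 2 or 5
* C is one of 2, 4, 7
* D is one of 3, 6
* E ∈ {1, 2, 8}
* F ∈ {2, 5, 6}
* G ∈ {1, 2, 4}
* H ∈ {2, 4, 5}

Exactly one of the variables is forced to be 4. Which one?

The 8 variables together cover exactly {1, 2, 3, 4, 5, 6, 7, 8} — 8 values for 8 variables — and 7 appears only in C's list, so C = 7.
The 7 still-open variables draw from only 7 values {1, 2, 3, 4, 5, 6, 8}, so each is used; only E can be 8, hence E = 8.
The 6 still-open variables draw from only 6 values {1, 2, 3, 4, 5, 6}, so each is used; only G can be 1, hence G = 1.
Among the 5 still-open variables, 4 fits only H (and all 5 values in {2, 3, 4, 5, 6} must be used), so H = 4.

H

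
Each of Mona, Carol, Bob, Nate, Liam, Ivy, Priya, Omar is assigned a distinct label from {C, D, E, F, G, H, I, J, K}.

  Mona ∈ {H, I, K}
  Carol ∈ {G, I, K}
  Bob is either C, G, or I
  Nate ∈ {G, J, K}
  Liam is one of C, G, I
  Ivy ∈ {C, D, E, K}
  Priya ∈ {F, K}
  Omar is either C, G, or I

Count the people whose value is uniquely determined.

Bob, Liam, Omar share exactly the 3 values {C, G, I}; by pigeonhole those values go to them, so strike C, G, I from Mona, Carol, Nate, Ivy.
Carol has just one choice, so Carol = K. Eliminate K elsewhere: Mona, Nate, Ivy, Priya.
Nate has just one choice, so Nate = J.
Priya must be F (only option left).
That leaves Mona = H.
Determined: Mona=H, Carol=K, Nate=J, Priya=F. The other people each still have more than one consistent value. That makes 4.

4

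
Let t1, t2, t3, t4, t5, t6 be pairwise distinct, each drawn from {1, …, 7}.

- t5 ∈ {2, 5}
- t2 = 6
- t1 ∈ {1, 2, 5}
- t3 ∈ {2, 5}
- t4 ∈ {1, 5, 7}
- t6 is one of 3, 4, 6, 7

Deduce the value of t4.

t2's domain is down to {6}, so t2 = 6. Strike 6 from t6.
t3 and t5 between them cover only {2, 5} — a naked pair. Remove those values from t1, t4.
t1 has just one choice, so t1 = 1. Strike 1 from t4.
So t4 = 7.

7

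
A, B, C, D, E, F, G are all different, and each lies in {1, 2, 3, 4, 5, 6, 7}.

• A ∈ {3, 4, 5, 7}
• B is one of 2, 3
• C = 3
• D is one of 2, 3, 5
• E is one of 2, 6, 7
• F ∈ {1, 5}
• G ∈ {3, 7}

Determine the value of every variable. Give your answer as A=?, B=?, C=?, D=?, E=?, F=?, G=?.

C has just one choice, so C = 3. Remove 3 from A, B, D, G.
G must be 7 (only option left). Strike 7 from A, E.
B has just one choice, so B = 2. So D, E can't be 2.
D's domain is down to {5}, so D = 5. Remove 5 from A, F.
E's domain is down to {6}, so E = 6.
That leaves F = 1.
A's domain is down to {4}, so A = 4.

A=4, B=2, C=3, D=5, E=6, F=1, G=7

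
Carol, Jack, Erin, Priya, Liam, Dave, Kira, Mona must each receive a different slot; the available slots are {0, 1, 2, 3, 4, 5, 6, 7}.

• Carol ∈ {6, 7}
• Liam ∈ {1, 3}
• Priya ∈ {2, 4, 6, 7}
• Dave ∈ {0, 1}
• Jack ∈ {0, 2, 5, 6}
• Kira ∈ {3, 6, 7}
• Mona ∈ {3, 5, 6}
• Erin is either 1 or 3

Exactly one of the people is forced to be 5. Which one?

Mona

The 8 variables draw from only 8 values {0, 1, 2, 3, 4, 5, 6, 7}, so each is used; only Priya can be 4, hence Priya = 4.
The 7 still-open variables together cover exactly {0, 1, 2, 3, 5, 6, 7} — 7 values for 7 variables — and 2 appears only in Jack's list, so Jack = 2.
Among the 6 still-open variables, 0 fits only Dave (and all 6 values in {0, 1, 3, 5, 6, 7} must be used), so Dave = 0.
The 5 still-open variables draw from only 5 values {1, 3, 5, 6, 7}, so each is used; only Mona can be 5, hence Mona = 5.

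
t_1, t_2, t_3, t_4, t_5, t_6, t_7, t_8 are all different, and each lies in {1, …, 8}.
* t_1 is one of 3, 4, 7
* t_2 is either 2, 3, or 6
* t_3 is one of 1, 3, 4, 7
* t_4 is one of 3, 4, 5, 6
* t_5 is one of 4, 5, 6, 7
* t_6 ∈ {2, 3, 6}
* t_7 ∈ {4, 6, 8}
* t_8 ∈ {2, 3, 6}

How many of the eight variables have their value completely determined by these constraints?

The 8 variables draw from only 8 values {1, 2, 3, 4, 5, 6, 7, 8}, so each is used; only t_3 can be 1, hence t_3 = 1.
Among the 7 still-open variables, 8 fits only t_7 (and all 7 values in {2, 3, 4, 5, 6, 7, 8} must be used), so t_7 = 8.
The 3 variables t_2, t_6, t_8 are confined to {2, 3, 6}, which locks those values in; drop them from t_1, t_4, t_5.
Determined: t_3=1, t_7=8. The other variables each still have more than one consistent value. That makes 2.

2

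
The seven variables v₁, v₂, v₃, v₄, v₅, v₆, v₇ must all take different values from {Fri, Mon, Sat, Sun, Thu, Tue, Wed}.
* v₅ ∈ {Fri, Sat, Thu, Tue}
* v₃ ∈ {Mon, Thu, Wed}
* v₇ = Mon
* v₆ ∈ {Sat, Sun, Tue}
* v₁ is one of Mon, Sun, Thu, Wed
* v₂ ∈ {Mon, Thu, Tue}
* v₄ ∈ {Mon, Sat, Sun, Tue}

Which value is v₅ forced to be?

Fri

v₇ must be Mon (only option left). So v₁, v₂, v₃, v₄ can't be Mon.
The 6 still-open variables together cover exactly {Fri, Sat, Sun, Thu, Tue, Wed} — 6 values for 6 variables — and Fri appears only in v₅'s list, so v₅ = Fri.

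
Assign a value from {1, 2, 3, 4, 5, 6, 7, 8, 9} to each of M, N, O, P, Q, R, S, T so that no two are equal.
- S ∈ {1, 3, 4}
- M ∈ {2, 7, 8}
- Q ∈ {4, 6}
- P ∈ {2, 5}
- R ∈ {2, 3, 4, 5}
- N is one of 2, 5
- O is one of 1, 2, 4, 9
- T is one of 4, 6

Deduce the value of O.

The 2 variables N and P are confined to {2, 5}, which locks those values in; drop them from M, O, R.
The 2 variables Q and T are confined to {4, 6}, which locks those values in; drop them from O, R, S.
R must be 3 (only option left). Remove 3 from S.
S has just one choice, so S = 1. Remove 1 from O.
So O = 9.

9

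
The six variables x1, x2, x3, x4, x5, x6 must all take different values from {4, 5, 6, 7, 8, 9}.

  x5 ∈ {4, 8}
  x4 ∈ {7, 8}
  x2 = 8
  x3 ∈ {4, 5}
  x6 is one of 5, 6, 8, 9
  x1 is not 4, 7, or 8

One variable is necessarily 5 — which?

x3

x2 has just one choice, so x2 = 8. So x4, x5, x6 can't be 8.
x4's domain is down to {7}, so x4 = 7.
That leaves x5 = 4. Strike 4 from x3.
So 5 goes to x3.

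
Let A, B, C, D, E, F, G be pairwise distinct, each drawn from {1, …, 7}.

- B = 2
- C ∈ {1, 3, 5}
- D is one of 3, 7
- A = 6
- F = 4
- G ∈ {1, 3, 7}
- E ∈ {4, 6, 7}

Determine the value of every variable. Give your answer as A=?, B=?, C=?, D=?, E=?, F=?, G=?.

A must be 6 (only option left). Strike 6 from E.
That leaves B = 2.
That leaves F = 4. Strike 4 from E.
E has just one choice, so E = 7. Strike 7 from D, G.
That leaves D = 3. So C, G can't be 3.
G must be 1 (only option left). Remove 1 from C.
C must be 5 (only option left).

A=6, B=2, C=5, D=3, E=7, F=4, G=1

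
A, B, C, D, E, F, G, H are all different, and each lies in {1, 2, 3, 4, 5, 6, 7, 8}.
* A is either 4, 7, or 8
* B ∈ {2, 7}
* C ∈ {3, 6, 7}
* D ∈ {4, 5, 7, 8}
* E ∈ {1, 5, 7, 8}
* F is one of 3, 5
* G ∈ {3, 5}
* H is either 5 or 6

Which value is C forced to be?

7

The 8 variables draw from only 8 values {1, 2, 3, 4, 5, 6, 7, 8}, so each is used; only E can be 1, hence E = 1.
The 7 still-open variables draw from only 7 values {2, 3, 4, 5, 6, 7, 8}, so each is used; only B can be 2, hence B = 2.
F and G between them cover only {3, 5} — a naked pair. Remove those values from C, D, H.
H's domain is down to {6}, so H = 6. So C can't be 6.
So C = 7.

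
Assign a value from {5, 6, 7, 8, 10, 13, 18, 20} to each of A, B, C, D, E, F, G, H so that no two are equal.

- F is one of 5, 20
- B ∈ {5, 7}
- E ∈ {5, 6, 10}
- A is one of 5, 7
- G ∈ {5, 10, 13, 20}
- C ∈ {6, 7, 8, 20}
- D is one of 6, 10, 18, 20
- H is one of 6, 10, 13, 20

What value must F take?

The 8 variables draw from only 8 values {5, 6, 7, 8, 10, 13, 18, 20}, so each is used; only C can be 8, hence C = 8.
The 7 still-open variables draw from only 7 values {5, 6, 7, 10, 13, 18, 20}, so each is used; only D can be 18, hence D = 18.
A and B share exactly the 2 values {5, 7}; by pigeonhole those values go to them, so strike 5, 7 from E, F, G.
So F = 20.

20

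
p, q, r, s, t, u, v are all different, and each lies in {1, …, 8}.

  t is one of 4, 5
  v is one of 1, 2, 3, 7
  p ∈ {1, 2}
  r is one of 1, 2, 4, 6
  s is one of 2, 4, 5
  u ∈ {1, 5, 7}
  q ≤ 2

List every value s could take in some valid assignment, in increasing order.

Among the 7 variables, 3 fits only v (and all 7 values in {1, 2, 3, 4, 5, 6, 7} must be used), so v = 3.
The 6 still-open variables draw from only 6 values {1, 2, 4, 5, 6, 7}, so each is used; only r can be 6, hence r = 6.
The 5 still-open variables draw from only 5 values {1, 2, 4, 5, 7}, so each is used; only u can be 7, hence u = 7.
p and q between them cover only {1, 2} — a naked pair. Remove those values from s.
No further eliminations apply; s can still be any of 4, 5.

4, 5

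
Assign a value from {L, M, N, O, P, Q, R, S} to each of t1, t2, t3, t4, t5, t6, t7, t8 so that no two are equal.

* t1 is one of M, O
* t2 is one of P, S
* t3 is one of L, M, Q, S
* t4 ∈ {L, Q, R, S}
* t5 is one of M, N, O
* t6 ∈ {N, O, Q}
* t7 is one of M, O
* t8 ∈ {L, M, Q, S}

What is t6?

Q

Among the 8 variables, P fits only t2 (and all 8 values in {L, M, N, O, P, Q, R, S} must be used), so t2 = P.
Among the 7 still-open variables, R fits only t4 (and all 7 values in {L, M, N, O, Q, R, S} must be used), so t4 = R.
t1 and t7 share exactly the 2 values {M, O}; by pigeonhole those values go to them, so strike M, O from t3, t5, t6, t8.
t5's domain is down to {N}, so t5 = N. Eliminate N elsewhere: t6.
So t6 = Q.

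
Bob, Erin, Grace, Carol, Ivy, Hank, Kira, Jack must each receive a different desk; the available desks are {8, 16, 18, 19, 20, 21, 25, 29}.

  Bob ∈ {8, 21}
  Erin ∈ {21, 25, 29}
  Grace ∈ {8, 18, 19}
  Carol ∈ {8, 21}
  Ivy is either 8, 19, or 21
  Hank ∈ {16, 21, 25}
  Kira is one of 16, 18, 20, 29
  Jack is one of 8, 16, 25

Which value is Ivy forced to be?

The 8 variables together cover exactly {8, 16, 18, 19, 20, 21, 25, 29} — 8 values for 8 variables — and 20 appears only in Kira's list, so Kira = 20.
Among the 7 still-open variables, 18 fits only Grace (and all 7 values in {8, 16, 18, 19, 21, 25, 29} must be used), so Grace = 18.
The 6 still-open variables together cover exactly {8, 16, 19, 21, 25, 29} — 6 values for 6 variables — and 19 appears only in Ivy's list, so Ivy = 19.

19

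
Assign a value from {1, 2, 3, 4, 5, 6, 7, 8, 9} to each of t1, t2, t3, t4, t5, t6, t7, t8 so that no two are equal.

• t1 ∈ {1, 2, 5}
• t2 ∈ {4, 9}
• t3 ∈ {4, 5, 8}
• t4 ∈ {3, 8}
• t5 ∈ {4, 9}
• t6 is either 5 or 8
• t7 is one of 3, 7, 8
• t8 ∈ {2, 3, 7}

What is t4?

3

The 8 variables draw from only 8 values {1, 2, 3, 4, 5, 7, 8, 9}, so each is used; only t1 can be 1, hence t1 = 1.
The 7 still-open variables draw from only 7 values {2, 3, 4, 5, 7, 8, 9}, so each is used; only t8 can be 2, hence t8 = 2.
Among the 6 still-open variables, 7 fits only t7 (and all 6 values in {3, 4, 5, 7, 8, 9} must be used), so t7 = 7.
The 5 still-open variables draw from only 5 values {3, 4, 5, 8, 9}, so each is used; only t4 can be 3, hence t4 = 3.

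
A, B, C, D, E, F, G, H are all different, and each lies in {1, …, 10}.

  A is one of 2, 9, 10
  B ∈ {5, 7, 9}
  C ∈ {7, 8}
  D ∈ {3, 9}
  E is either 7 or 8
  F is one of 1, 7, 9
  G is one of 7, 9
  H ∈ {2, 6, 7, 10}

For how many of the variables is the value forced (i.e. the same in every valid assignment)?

The 2 variables C and E are confined to {7, 8}, which locks those values in; drop them from B, F, G, H.
That leaves G = 9. Strike 9 from A, B, D, F.
B must be 5 (only option left).
That leaves D = 3.
F's domain is down to {1}, so F = 1.
Determined: B=5, D=3, F=1, G=9. The other variables each still have more than one consistent value. That makes 4.

4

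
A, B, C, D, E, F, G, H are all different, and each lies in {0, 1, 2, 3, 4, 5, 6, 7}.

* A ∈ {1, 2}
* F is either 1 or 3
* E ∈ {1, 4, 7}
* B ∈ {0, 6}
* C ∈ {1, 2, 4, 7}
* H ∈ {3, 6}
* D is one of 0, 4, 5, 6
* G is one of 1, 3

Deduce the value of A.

2

The 8 variables together cover exactly {0, 1, 2, 3, 4, 5, 6, 7} — 8 values for 8 variables — and 5 appears only in D's list, so D = 5.
Among the 7 still-open variables, 0 fits only B (and all 7 values in {0, 1, 2, 3, 4, 6, 7} must be used), so B = 0.
The 6 still-open variables draw from only 6 values {1, 2, 3, 4, 6, 7}, so each is used; only H can be 6, hence H = 6.
The 2 variables F and G are confined to {1, 3}, which locks those values in; drop them from A, C, E.
So A = 2.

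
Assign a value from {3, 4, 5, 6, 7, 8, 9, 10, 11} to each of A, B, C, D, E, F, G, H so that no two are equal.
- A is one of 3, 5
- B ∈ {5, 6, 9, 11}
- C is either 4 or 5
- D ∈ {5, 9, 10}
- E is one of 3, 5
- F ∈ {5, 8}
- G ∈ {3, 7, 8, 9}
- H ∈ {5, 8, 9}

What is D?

A and E share exactly the 2 values {3, 5}; by pigeonhole those values go to them, so strike 3, 5 from B, C, D, F, G, H.
That leaves C = 4.
F's domain is down to {8}, so F = 8. Remove 8 from G, H.
H has just one choice, so H = 9. So B, D, G can't be 9.
So D = 10.

10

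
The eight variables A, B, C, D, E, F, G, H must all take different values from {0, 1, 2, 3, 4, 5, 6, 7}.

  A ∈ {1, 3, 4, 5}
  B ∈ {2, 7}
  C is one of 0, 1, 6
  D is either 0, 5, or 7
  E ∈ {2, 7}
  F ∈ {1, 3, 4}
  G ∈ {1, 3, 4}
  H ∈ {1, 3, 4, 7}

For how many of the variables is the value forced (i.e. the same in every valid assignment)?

Among the 8 variables, 6 fits only C (and all 8 values in {0, 1, 2, 3, 4, 5, 6, 7} must be used), so C = 6.
The 7 still-open variables together cover exactly {0, 1, 2, 3, 4, 5, 7} — 7 values for 7 variables — and 0 appears only in D's list, so D = 0.
The 6 still-open variables draw from only 6 values {1, 2, 3, 4, 5, 7}, so each is used; only A can be 5, hence A = 5.
B and E share exactly the 2 values {2, 7}; by pigeonhole those values go to them, so strike 2, 7 from H.
Determined: A=5, C=6, D=0. The other variables each still have more than one consistent value. That makes 3.

3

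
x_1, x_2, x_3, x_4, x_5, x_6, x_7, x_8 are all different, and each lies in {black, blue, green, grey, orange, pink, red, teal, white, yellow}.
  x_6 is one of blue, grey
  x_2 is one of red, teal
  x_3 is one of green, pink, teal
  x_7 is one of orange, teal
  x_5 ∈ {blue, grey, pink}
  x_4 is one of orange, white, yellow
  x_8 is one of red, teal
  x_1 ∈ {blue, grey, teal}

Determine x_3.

The 2 variables x_2 and x_8 are confined to {red, teal}, which locks those values in; drop them from x_1, x_3, x_7.
x_7 has just one choice, so x_7 = orange. So x_4 can't be orange.
x_1 and x_6 share exactly the 2 values {blue, grey}; by pigeonhole those values go to them, so strike blue, grey from x_5.
x_5's domain is down to {pink}, so x_5 = pink. So x_3 can't be pink.
So x_3 = green.

green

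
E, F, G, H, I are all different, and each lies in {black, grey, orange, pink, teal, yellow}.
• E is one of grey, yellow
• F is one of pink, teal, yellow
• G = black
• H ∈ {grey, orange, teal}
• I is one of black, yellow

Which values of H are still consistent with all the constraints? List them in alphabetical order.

G has just one choice, so G = black. Remove black from I.
I has just one choice, so I = yellow. So E, F can't be yellow.
E has just one choice, so E = grey. So H can't be grey.
No further eliminations apply; H can still be any of orange, teal.

orange, teal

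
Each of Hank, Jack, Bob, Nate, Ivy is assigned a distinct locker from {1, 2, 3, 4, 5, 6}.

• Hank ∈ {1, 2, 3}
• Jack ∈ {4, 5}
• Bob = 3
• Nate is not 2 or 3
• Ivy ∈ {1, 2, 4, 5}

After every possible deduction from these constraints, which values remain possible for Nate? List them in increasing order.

1, 4, 5, 6

Bob's domain is down to {3}, so Bob = 3. Strike 3 from Hank.
No further eliminations apply; Nate can still be any of 1, 4, 5, 6.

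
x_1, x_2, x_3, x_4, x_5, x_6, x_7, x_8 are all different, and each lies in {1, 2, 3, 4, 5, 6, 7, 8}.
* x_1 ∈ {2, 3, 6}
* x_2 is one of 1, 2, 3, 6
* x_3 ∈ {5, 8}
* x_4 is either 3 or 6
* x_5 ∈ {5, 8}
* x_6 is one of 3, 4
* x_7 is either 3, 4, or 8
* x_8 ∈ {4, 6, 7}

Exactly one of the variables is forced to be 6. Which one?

Among the 8 variables, 1 fits only x_2 (and all 8 values in {1, 2, 3, 4, 5, 6, 7, 8} must be used), so x_2 = 1.
The 7 still-open variables together cover exactly {2, 3, 4, 5, 6, 7, 8} — 7 values for 7 variables — and 2 appears only in x_1's list, so x_1 = 2.
The 6 still-open variables draw from only 6 values {3, 4, 5, 6, 7, 8}, so each is used; only x_8 can be 7, hence x_8 = 7.
Among the 5 still-open variables, 6 fits only x_4 (and all 5 values in {3, 4, 5, 6, 8} must be used), so x_4 = 6.

x_4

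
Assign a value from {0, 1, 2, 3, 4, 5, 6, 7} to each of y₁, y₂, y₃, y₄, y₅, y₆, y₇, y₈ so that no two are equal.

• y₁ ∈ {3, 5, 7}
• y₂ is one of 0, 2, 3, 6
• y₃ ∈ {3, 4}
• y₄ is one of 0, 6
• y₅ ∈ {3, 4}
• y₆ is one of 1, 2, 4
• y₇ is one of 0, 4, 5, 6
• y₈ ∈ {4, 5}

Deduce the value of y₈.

5

The 8 variables together cover exactly {0, 1, 2, 3, 4, 5, 6, 7} — 8 values for 8 variables — and 1 appears only in y₆'s list, so y₆ = 1.
Among the 7 still-open variables, 2 fits only y₂ (and all 7 values in {0, 2, 3, 4, 5, 6, 7} must be used), so y₂ = 2.
The 6 still-open variables draw from only 6 values {0, 3, 4, 5, 6, 7}, so each is used; only y₁ can be 7, hence y₁ = 7.
The 2 variables y₃ and y₅ are confined to {3, 4}, which locks those values in; drop them from y₇, y₈.
So y₈ = 5.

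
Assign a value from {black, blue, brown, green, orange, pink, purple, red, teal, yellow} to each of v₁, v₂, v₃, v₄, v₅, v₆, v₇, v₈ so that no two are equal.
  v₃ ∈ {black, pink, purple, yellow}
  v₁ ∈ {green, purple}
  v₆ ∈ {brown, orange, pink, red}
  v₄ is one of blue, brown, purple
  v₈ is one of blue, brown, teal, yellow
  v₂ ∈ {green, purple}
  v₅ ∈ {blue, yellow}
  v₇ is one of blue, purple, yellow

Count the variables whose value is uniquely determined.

2

v₁ and v₂ between them cover only {green, purple} — a naked pair. Remove those values from v₃, v₄, v₇.
v₅ and v₇ share exactly the 2 values {blue, yellow}; by pigeonhole those values go to them, so strike blue, yellow from v₃, v₄, v₈.
v₄ must be brown (only option left). Strike brown from v₆, v₈.
v₈ has just one choice, so v₈ = teal.
Determined: v₄=brown, v₈=teal. The other variables each still have more than one consistent value. That makes 2.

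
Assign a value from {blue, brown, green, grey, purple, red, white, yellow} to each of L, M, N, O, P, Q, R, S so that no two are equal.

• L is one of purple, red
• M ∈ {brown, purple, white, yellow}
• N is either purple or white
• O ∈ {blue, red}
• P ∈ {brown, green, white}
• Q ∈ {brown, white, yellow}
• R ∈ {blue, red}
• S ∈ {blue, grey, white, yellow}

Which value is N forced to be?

The 8 variables together cover exactly {blue, brown, green, grey, purple, red, white, yellow} — 8 values for 8 variables — and green appears only in P's list, so P = green.
The 7 still-open variables draw from only 7 values {blue, brown, grey, purple, red, white, yellow}, so each is used; only S can be grey, hence S = grey.
O and R share exactly the 2 values {blue, red}; by pigeonhole those values go to them, so strike blue, red from L.
That leaves L = purple. Strike purple from M, N.
So N = white.

white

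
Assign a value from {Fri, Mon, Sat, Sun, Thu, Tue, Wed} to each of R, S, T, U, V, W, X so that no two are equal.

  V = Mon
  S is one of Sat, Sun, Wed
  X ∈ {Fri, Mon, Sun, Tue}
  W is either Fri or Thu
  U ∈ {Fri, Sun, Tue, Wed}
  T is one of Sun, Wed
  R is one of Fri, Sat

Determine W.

V's domain is down to {Mon}, so V = Mon. Eliminate Mon elsewhere: X.
The 6 still-open variables together cover exactly {Fri, Sat, Sun, Thu, Tue, Wed} — 6 values for 6 variables — and Thu appears only in W's list, so W = Thu.

Thu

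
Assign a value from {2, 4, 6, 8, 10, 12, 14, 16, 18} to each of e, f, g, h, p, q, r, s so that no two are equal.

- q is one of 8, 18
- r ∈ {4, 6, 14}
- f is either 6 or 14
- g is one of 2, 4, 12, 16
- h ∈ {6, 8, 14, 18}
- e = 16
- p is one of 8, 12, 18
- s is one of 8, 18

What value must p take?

12

e's domain is down to {16}, so e = 16. Remove 16 from g.
Among the 7 still-open variables, 2 fits only g (and all 7 values in {2, 4, 6, 8, 12, 14, 18} must be used), so g = 2.
Among the 6 still-open variables, 4 fits only r (and all 6 values in {4, 6, 8, 12, 14, 18} must be used), so r = 4.
The 5 still-open variables together cover exactly {6, 8, 12, 14, 18} — 5 values for 5 variables — and 12 appears only in p's list, so p = 12.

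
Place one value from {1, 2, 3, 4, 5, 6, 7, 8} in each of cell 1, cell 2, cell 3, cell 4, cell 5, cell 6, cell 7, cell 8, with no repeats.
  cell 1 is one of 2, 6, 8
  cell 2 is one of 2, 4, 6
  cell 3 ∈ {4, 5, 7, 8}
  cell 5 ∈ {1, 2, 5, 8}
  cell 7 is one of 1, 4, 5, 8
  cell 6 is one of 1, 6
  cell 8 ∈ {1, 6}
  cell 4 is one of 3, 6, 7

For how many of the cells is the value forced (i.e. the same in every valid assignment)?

2

The 8 variables together cover exactly {1, 2, 3, 4, 5, 6, 7, 8} — 8 values for 8 variables — and 3 appears only in cell 4's list, so cell 4 = 3.
The 7 still-open variables draw from only 7 values {1, 2, 4, 5, 6, 7, 8}, so each is used; only cell 3 can be 7, hence cell 3 = 7.
cell 6 and cell 8 share exactly the 2 values {1, 6}; by pigeonhole those values go to them, so strike 1, 6 from cell 1, cell 2, cell 5, cell 7.
Determined: cell 3=7, cell 4=3. The other cells each still have more than one consistent value. That makes 2.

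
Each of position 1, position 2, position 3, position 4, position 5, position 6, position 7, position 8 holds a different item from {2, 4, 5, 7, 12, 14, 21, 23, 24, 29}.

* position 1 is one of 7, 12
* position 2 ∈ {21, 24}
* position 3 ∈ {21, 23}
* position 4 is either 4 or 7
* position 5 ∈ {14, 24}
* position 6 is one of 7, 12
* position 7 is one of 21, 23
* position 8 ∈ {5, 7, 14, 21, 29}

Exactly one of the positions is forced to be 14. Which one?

position 1 and position 6 between them cover only {7, 12} — a naked pair. Remove those values from position 4, position 8.
That leaves position 4 = 4.
position 3 and position 7 share exactly the 2 values {21, 23}; by pigeonhole those values go to them, so strike 21, 23 from position 2, position 8.
position 2 has just one choice, so position 2 = 24. Remove 24 from position 5.
So 14 goes to position 5.

position 5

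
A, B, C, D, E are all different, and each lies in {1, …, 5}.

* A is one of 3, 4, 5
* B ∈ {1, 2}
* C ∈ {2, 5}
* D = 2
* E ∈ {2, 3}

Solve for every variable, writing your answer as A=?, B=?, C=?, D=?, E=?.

A=4, B=1, C=5, D=2, E=3

D must be 2 (only option left). Remove 2 from B, C, E.
E has just one choice, so E = 3. So A can't be 3.
That leaves B = 1.
C has just one choice, so C = 5. Eliminate 5 elsewhere: A.
A has just one choice, so A = 4.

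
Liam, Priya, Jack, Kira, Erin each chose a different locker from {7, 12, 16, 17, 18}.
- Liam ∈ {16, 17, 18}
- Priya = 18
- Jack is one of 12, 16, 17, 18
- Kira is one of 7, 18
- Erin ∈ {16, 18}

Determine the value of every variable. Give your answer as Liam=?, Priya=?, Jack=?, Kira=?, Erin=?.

Liam=17, Priya=18, Jack=12, Kira=7, Erin=16

Priya has just one choice, so Priya = 18. Remove 18 from Liam, Jack, Kira, Erin.
Kira must be 7 (only option left).
Erin's domain is down to {16}, so Erin = 16. Eliminate 16 elsewhere: Liam, Jack.
That leaves Liam = 17. Remove 17 from Jack.
That leaves Jack = 12.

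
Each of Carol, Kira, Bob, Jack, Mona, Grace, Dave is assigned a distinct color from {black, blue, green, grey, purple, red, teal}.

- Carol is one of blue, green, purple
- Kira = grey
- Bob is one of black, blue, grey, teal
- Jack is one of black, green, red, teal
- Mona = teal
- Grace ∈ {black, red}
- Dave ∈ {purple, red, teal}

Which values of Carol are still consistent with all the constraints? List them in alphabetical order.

Kira's domain is down to {grey}, so Kira = grey. So Bob can't be grey.
Mona must be teal (only option left). So Bob, Jack, Dave can't be teal.
No further eliminations apply; Carol can still be any of blue, green, purple.

blue, green, purple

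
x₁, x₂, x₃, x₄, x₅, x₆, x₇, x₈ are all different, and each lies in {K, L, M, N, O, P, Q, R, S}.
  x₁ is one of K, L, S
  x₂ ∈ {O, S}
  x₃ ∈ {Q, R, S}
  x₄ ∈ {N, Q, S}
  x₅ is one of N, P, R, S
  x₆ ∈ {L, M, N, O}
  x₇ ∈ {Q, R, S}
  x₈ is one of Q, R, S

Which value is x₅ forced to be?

P

x₃, x₇, x₈ share exactly the 3 values {Q, R, S}; by pigeonhole those values go to them, so strike Q, R, S from x₁, x₂, x₄, x₅.
x₂'s domain is down to {O}, so x₂ = O. So x₆ can't be O.
That leaves x₄ = N. So x₅, x₆ can't be N.
So x₅ = P.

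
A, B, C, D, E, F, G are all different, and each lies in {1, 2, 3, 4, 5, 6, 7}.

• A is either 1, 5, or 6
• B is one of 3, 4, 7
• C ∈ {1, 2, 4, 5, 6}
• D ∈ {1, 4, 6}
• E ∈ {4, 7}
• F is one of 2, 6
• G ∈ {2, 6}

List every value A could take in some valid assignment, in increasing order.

Among the 7 variables, 3 fits only B (and all 7 values in {1, 2, 3, 4, 5, 6, 7} must be used), so B = 3.
The 6 still-open variables together cover exactly {1, 2, 4, 5, 6, 7} — 6 values for 6 variables — and 7 appears only in E's list, so E = 7.
The 2 variables F and G are confined to {2, 6}, which locks those values in; drop them from A, C, D.
No further eliminations apply; A can still be any of 1, 5.

1, 5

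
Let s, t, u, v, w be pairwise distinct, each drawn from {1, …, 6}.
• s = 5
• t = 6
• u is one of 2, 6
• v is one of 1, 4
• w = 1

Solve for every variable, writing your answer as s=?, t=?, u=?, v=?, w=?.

s=5, t=6, u=2, v=4, w=1

s has just one choice, so s = 5.
t has just one choice, so t = 6. Remove 6 from u.
u must be 2 (only option left).
w's domain is down to {1}, so w = 1. So v can't be 1.
v's domain is down to {4}, so v = 4.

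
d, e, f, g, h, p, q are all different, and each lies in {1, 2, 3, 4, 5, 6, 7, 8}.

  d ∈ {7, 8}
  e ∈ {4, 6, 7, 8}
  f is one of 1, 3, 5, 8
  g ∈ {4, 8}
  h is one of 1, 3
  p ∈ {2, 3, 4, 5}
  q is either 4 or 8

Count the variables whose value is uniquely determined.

2

g and q share exactly the 2 values {4, 8}; by pigeonhole those values go to them, so strike 4, 8 from d, e, f, p.
d's domain is down to {7}, so d = 7. Remove 7 from e.
That leaves e = 6.
Determined: d=7, e=6. The other variables each still have more than one consistent value. That makes 2.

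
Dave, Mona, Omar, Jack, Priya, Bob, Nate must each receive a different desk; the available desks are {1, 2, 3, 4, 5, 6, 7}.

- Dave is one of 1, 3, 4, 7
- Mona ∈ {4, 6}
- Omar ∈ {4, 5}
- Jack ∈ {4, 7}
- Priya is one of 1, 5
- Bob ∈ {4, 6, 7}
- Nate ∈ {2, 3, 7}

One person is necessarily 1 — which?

The 7 variables draw from only 7 values {1, 2, 3, 4, 5, 6, 7}, so each is used; only Nate can be 2, hence Nate = 2.
The 6 still-open variables draw from only 6 values {1, 3, 4, 5, 6, 7}, so each is used; only Dave can be 3, hence Dave = 3.
Among the 5 still-open variables, 1 fits only Priya (and all 5 values in {1, 4, 5, 6, 7} must be used), so Priya = 1.

Priya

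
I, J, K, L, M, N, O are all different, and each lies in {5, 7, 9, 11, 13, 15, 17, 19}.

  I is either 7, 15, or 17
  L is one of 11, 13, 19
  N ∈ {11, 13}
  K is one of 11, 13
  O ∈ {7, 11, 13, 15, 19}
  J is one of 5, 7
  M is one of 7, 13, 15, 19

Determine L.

The 7 variables draw from only 7 values {5, 7, 11, 13, 15, 17, 19}, so each is used; only J can be 5, hence J = 5.
The 6 still-open variables draw from only 6 values {7, 11, 13, 15, 17, 19}, so each is used; only I can be 17, hence I = 17.
K and N between them cover only {11, 13} — a naked pair. Remove those values from L, M, O.
So L = 19.

19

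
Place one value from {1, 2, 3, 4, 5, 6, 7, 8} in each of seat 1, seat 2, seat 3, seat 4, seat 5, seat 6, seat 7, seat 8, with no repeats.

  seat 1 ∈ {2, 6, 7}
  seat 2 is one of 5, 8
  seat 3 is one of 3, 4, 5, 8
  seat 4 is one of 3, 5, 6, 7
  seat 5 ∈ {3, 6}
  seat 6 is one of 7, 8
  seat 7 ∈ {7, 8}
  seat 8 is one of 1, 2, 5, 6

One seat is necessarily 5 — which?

The 8 variables draw from only 8 values {1, 2, 3, 4, 5, 6, 7, 8}, so each is used; only seat 8 can be 1, hence seat 8 = 1.
Among the 7 still-open variables, 2 fits only seat 1 (and all 7 values in {2, 3, 4, 5, 6, 7, 8} must be used), so seat 1 = 2.
Among the 6 still-open variables, 4 fits only seat 3 (and all 6 values in {3, 4, 5, 6, 7, 8} must be used), so seat 3 = 4.
seat 6 and seat 7 between them cover only {7, 8} — a naked pair. Remove those values from seat 2, seat 4.
So 5 goes to seat 2.

seat 2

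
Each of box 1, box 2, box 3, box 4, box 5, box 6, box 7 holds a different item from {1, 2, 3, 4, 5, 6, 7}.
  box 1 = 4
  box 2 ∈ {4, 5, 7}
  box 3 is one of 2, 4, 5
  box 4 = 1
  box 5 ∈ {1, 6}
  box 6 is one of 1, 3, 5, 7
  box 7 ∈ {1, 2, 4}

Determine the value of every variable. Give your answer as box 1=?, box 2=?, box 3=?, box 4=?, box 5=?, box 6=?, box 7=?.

box 1's domain is down to {4}, so box 1 = 4. Eliminate 4 elsewhere: box 2, box 3, box 7.
box 4's domain is down to {1}, so box 4 = 1. Remove 1 from box 5, box 6, box 7.
box 5 has just one choice, so box 5 = 6.
box 7's domain is down to {2}, so box 7 = 2. Eliminate 2 elsewhere: box 3.
That leaves box 3 = 5. Strike 5 from box 2, box 6.
box 2 must be 7 (only option left). So box 6 can't be 7.
That leaves box 6 = 3.

box 1=4, box 2=7, box 3=5, box 4=1, box 5=6, box 6=3, box 7=2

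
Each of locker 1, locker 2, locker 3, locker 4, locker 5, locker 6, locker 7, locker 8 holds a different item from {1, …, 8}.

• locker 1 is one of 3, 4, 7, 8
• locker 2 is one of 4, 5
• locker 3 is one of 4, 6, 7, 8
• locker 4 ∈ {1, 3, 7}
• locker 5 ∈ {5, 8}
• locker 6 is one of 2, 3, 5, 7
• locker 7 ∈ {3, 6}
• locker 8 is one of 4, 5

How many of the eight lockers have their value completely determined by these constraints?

3

The 8 variables together cover exactly {1, 2, 3, 4, 5, 6, 7, 8} — 8 values for 8 variables — and 1 appears only in locker 4's list, so locker 4 = 1.
The 7 still-open variables draw from only 7 values {2, 3, 4, 5, 6, 7, 8}, so each is used; only locker 6 can be 2, hence locker 6 = 2.
locker 2 and locker 8 share exactly the 2 values {4, 5}; by pigeonhole those values go to them, so strike 4, 5 from locker 1, locker 3, locker 5.
locker 5 has just one choice, so locker 5 = 8. Remove 8 from locker 1, locker 3.
Determined: locker 4=1, locker 5=8, locker 6=2. The other lockers each still have more than one consistent value. That makes 3.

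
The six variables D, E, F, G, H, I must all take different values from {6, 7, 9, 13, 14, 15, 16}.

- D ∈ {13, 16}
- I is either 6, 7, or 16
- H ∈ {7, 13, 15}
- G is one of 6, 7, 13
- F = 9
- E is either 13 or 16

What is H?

F has just one choice, so F = 9.
The 5 still-open variables together cover exactly {6, 7, 13, 15, 16} — 5 values for 5 variables — and 15 appears only in H's list, so H = 15.

15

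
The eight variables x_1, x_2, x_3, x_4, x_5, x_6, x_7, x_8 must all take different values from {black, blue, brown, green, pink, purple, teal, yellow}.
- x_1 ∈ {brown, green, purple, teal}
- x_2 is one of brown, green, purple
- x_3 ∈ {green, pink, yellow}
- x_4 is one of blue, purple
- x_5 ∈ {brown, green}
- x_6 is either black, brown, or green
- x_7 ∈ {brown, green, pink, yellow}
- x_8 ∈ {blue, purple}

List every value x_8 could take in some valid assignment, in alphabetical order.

blue, purple

The 8 variables draw from only 8 values {black, blue, brown, green, pink, purple, teal, yellow}, so each is used; only x_6 can be black, hence x_6 = black.
Among the 7 still-open variables, teal fits only x_1 (and all 7 values in {blue, brown, green, pink, purple, teal, yellow} must be used), so x_1 = teal.
x_4 and x_8 share exactly the 2 values {blue, purple}; by pigeonhole those values go to them, so strike blue, purple from x_2.
The 2 variables x_2 and x_5 are confined to {brown, green}, which locks those values in; drop them from x_3, x_7.
No further eliminations apply; x_8 can still be any of blue, purple.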